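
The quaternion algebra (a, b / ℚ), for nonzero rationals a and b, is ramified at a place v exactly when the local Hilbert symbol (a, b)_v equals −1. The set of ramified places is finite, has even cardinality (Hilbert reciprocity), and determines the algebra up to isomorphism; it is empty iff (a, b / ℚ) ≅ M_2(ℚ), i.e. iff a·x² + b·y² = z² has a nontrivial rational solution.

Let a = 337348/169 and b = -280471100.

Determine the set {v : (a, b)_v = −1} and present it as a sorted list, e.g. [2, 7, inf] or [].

[13, 17, 37, 41]

Mod squares: a ≡ 697, b ≡ -57239. Check v ∈ {∞, 2, 5, 7, 11, 13, 17, 37, 41}.
v=2: v_2(a)=2, v_2(b)=2; units ≡ 1, 1 (mod 8); ε·ε+αω+βω = 0·0+2·0+2·0 ≡ 0  ⇒  (a,b)_2 = +1.
v=7: a=7^0·(≡4), b=7^3·(≡5) mod 7; (4|7)=+1, (5|7)=-1; (−1)^{0·3·3}·(+1)^3·(-1)^0 = +1.
v=17: a=17^1·(≡12), b=17^1·(≡13) mod 17; (12|17)=-1, (13|17)=+1; (−1)^{1·1·8}·(-1)^1·(+1)^1 = -1.
v=11: a=11^2·(≡4), b=11^0·(≡3) mod 11; (4|11)=+1, (3|11)=+1; (−1)^{2·0·5}·(+1)^0·(+1)^2 = +1.
v=41: a=41^1·(≡22), b=41^0·(≡19) mod 41; (22|41)=-1, (19|41)=-1; (−1)^{1·0·20}·(-1)^0·(-1)^1 = -1.
v=5: a=5^0·(≡2), b=5^2·(≡1) mod 5; (2|5)=-1, (1|5)=+1; (−1)^{0·2·2}·(-1)^2·(+1)^0 = +1.
v=13: a=13^-2·(≡11), b=13^1·(≡9) mod 13; (11|13)=-1, (9|13)=+1; (−1)^{-2·1·6}·(-1)^1·(+1)^-2 = -1.
v=37: a=37^0·(≡15), b=37^1·(≡1) mod 37; (15|37)=-1, (1|37)=+1; (−1)^{0·1·18}·(-1)^1·(+1)^0 = -1.
v=∞: 697 > 0 and -57239 < 0  ⇒  (a,b)_∞ = +1.
(697, -57239 / ℚ) ramifies at {13, 17, 37, 41}: a division algebra.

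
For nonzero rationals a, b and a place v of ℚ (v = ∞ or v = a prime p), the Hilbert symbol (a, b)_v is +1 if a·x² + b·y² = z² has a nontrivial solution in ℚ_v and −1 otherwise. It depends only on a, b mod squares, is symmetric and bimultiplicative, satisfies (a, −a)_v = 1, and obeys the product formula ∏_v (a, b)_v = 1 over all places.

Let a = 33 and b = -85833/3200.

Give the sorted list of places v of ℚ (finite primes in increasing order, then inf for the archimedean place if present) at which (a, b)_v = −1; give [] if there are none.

[3, 11]

(a, b) ≡ (33, -66) mod (ℚ^×)²; places V = {2, 3, 5, 11, 17, ∞}.
(a,b)_∞: sgn(33)=+, sgn(-66)=−, so +1.
(a,b)_3: α=1, u≡2; β=3, v≡2 (mod 3); (2|3)=-1, (2|3)=-1; sign (−1)^1·-1^3·-1^1 = -1.
(a,b)_11: α=1, u≡3; β=1, v≡4 (mod 11); (3|11)=+1, (4|11)=+1; sign (−1)^1·+1^1·+1^1 = -1.
(a,b)_2: α=0, β=-7; u≡1, v≡7 (mod 8); ε(u)ε(v)=0·1, αω(v)=0·0, βω(u)=-7·0; sum ≡ 0  ⇒  +1.
(a,b)_17: α=0, u≡16; β=2, v≡15 (mod 17); (16|17)=+1, (15|17)=+1; sign (−1)^0·+1^2·+1^0 = +1.
(a,b)_5: α=0, u≡3; β=-2, v≡4 (mod 5); (3|5)=-1, (4|5)=+1; sign (−1)^0·-1^-2·+1^0 = +1.
(33, -66 / ℚ) ramifies at {3, 11}: a division algebra.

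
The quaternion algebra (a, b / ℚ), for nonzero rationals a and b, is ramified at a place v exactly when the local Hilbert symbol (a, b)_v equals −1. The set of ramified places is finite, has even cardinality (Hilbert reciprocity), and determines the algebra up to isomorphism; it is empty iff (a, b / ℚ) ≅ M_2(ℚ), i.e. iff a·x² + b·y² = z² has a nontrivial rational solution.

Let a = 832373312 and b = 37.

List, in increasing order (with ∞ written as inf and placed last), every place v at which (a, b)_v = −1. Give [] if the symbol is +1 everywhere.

[17, 23, 29, 31]

Mod squares: a ≡ 13005833, b ≡ 37. Check v ∈ {∞, 2, 17, 23, 29, 31, 37}.
v=29: a=29^1·(≡10), b=29^0·(≡8) mod 29; (10|29)=-1, (8|29)=-1; (−1)^{1·0·14}·(-1)^0·(-1)^1 = -1.
v=17: a=17^1·(≡8), b=17^0·(≡3) mod 17; (8|17)=+1, (3|17)=-1; (−1)^{1·0·8}·(+1)^0·(-1)^1 = -1.
v=∞: 13005833 > 0 and 37 > 0  ⇒  (a,b)_∞ = +1.
v=37: a=37^1·(≡21), b=37^1·(≡1) mod 37; (21|37)=+1, (1|37)=+1; (−1)^{1·1·18}·(+1)^1·(+1)^1 = +1.
v=2: v_2(a)=6, v_2(b)=0; units ≡ 1, 5 (mod 8); ε·ε+αω+βω = 0·0+6·1+0·0 ≡ 0  ⇒  (a,b)_2 = +1.
v=31: a=31^1·(≡9), b=31^0·(≡6) mod 31; (9|31)=+1, (6|31)=-1; (−1)^{1·0·15}·(+1)^0·(-1)^1 = -1.
v=23: a=23^1·(≡12), b=23^0·(≡14) mod 23; (12|23)=+1, (14|23)=-1; (−1)^{1·0·11}·(+1)^0·(-1)^1 = -1.
Ram(13005833, 37) = {17, 23, 29, 31}; no ℚ_17-point on the conic.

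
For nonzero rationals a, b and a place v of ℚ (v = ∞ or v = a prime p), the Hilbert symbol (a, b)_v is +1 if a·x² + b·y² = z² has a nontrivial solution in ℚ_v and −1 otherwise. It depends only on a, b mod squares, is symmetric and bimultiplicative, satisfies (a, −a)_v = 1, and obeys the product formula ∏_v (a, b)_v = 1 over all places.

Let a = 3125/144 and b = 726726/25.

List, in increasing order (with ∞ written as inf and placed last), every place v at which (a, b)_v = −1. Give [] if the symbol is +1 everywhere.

Mod squares: a ≡ 5, b ≡ 6006. Check v ∈ {∞, 2, 3, 5, 7, 11, 13}.
v=2: v_2(a)=-4, v_2(b)=1; units ≡ 5, 3 (mod 8); ε·ε+αω+βω = 0·1+-4·1+1·1 ≡ 1  ⇒  (a,b)_2 = -1.
v=7: a=7^0·(≡6), b=7^1·(≡2) mod 7; (6|7)=-1, (2|7)=+1; (−1)^{0·1·3}·(-1)^1·(+1)^0 = -1.
v=13: a=13^0·(≡5), b=13^1·(≡11) mod 13; (5|13)=-1, (11|13)=-1; (−1)^{0·1·6}·(-1)^1·(-1)^0 = -1.
v=11: a=11^0·(≡1), b=11^3·(≡6) mod 11; (1|11)=+1, (6|11)=-1; (−1)^{0·3·5}·(+1)^3·(-1)^0 = +1.
v=5: a=5^5·(≡4), b=5^-2·(≡1) mod 5; (4|5)=+1, (1|5)=+1; (−1)^{5·-2·2}·(+1)^-2·(+1)^5 = +1.
v=3: a=3^-2·(≡2), b=3^1·(≡1) mod 3; (2|3)=-1, (1|3)=+1; (−1)^{-2·1·1}·(-1)^1·(+1)^-2 = -1.
v=∞: 5 > 0 and 6006 > 0  ⇒  (a,b)_∞ = +1.
Ram(5, 6006) = {2, 3, 7, 13}; no ℚ_2-point on the conic.

[2, 3, 7, 13]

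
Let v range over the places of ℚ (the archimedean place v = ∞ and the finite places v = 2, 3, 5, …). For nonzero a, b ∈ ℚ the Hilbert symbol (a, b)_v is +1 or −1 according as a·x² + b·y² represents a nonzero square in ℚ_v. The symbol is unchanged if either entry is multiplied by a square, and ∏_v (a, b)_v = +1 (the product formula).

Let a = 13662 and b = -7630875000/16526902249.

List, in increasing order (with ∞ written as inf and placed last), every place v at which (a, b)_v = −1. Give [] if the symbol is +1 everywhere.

[3, 7, 11, 17]

Mod squares: a ≡ 1518, b ≡ -13566. Check v ∈ {∞, 2, 3, 5, 7, 11, 13, 17, 19, 23, 29, 31}.
v=23: a=23^1·(≡19), b=23^0·(≡6) mod 23; (19|23)=-1, (6|23)=+1; (−1)^{1·0·11}·(-1)^0·(+1)^1 = +1.
v=∞: 1518 > 0 and -13566 < 0  ⇒  (a,b)_∞ = +1.
v=2: v_2(a)=1, v_2(b)=3; units ≡ 7, 1 (mod 8); ε·ε+αω+βω = 1·0+1·0+3·0 ≡ 0  ⇒  (a,b)_2 = +1.
v=19: a=19^0·(≡1), b=19^1·(≡15) mod 19; (1|19)=+1, (15|19)=-1; (−1)^{0·1·9}·(+1)^1·(-1)^0 = +1.
v=13: a=13^0·(≡12), b=13^-2·(≡6) mod 13; (12|13)=+1, (6|13)=-1; (−1)^{0·-2·6}·(+1)^-2·(-1)^0 = +1.
v=3: a=3^3·(≡2), b=3^3·(≡2) mod 3; (2|3)=-1, (2|3)=-1; (−1)^{3·3·1}·(-1)^3·(-1)^3 = -1.
v=5: a=5^0·(≡2), b=5^6·(≡1) mod 5; (2|5)=-1, (1|5)=+1; (−1)^{0·6·2}·(-1)^6·(+1)^0 = +1.
v=11: a=11^1·(≡10), b=11^-2·(≡7) mod 11; (10|11)=-1, (7|11)=-1; (−1)^{1·-2·5}·(-1)^-2·(-1)^1 = -1.
v=7: a=7^0·(≡5), b=7^1·(≡2) mod 7; (5|7)=-1, (2|7)=+1; (−1)^{0·1·3}·(-1)^1·(+1)^0 = -1.
v=17: a=17^0·(≡11), b=17^1·(≡8) mod 17; (11|17)=-1, (8|17)=+1; (−1)^{0·1·8}·(-1)^1·(+1)^0 = -1.
v=29: a=29^0·(≡3), b=29^-2·(≡6) mod 29; (3|29)=-1, (6|29)=+1; (−1)^{0·-2·14}·(-1)^-2·(+1)^0 = +1.
v=31: a=31^0·(≡22), b=31^-2·(≡24) mod 31; (22|31)=-1, (24|31)=-1; (−1)^{0·-2·15}·(-1)^-2·(-1)^0 = +1.
|Ram(1518, -13566)| = 4, even; anisotropic at {3, 7, 11, 17}.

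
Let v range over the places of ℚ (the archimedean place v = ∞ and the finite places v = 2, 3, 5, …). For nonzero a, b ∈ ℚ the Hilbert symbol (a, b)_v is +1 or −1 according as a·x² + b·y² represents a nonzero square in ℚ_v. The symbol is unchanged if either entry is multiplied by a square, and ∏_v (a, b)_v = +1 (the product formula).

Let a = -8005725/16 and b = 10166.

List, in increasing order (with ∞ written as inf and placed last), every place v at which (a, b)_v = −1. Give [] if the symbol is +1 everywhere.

[17, 23]

(a, b) ≡ (-35581, 10166) mod (ℚ^×)²; places V = {2, 3, 5, 7, 13, 17, 23, ∞}.
(a,b)_3: α=2, u≡2; β=0, v≡2 (mod 3); (2|3)=-1, (2|3)=-1; sign (−1)^0·-1^0·-1^2 = +1.
(a,b)_17: α=1, u≡8; β=1, v≡3 (mod 17); (8|17)=+1, (3|17)=-1; sign (−1)^0·+1^1·-1^1 = -1.
(a,b)_5: α=2, u≡1; β=0, v≡1 (mod 5); (1|5)=+1, (1|5)=+1; sign (−1)^0·+1^0·+1^2 = +1.
(a,b)_∞: sgn(-35581)=−, sgn(10166)=+, so +1.
(a,b)_7: α=1, u≡3; β=0, v≡2 (mod 7); (3|7)=-1, (2|7)=+1; sign (−1)^0·-1^0·+1^1 = +1.
(a,b)_23: α=1, u≡22; β=1, v≡5 (mod 23); (22|23)=-1, (5|23)=-1; sign (−1)^1·-1^1·-1^1 = -1.
(a,b)_2: α=-4, β=1; u≡3, v≡3 (mod 8); ε(u)ε(v)=1·1, αω(v)=-4·1, βω(u)=1·1; sum ≡ 0  ⇒  +1.
(a,b)_13: α=1, u≡8; β=1, v≡2 (mod 13); (8|13)=-1, (2|13)=-1; sign (−1)^0·-1^1·-1^1 = +1.
(-35581, 10166 / ℚ) ramifies at {17, 23}: a division algebra.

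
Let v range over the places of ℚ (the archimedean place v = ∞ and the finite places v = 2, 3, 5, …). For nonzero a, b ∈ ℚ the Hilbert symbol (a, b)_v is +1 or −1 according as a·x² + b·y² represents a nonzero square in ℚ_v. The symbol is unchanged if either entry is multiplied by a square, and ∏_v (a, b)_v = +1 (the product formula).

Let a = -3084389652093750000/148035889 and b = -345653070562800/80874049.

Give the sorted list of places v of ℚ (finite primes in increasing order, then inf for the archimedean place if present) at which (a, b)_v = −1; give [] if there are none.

Mod squares: a ≡ -15015, b ≡ -7. Check v ∈ {∞, 2, 3, 5, 7, 11, 13, 17, 23}.
v=7: a=7^5·(≡2), b=7^3·(≡3) mod 7; (2|7)=+1, (3|7)=-1; (−1)^{5·3·3}·(+1)^3·(-1)^5 = +1.
v=11: a=11^1·(≡8), b=11^2·(≡4) mod 11; (8|11)=-1, (4|11)=+1; (−1)^{1·2·5}·(-1)^2·(+1)^1 = +1.
v=17: a=17^0·(≡9), b=17^-2·(≡10) mod 17; (9|17)=+1, (10|17)=-1; (−1)^{0·-2·8}·(+1)^-2·(-1)^0 = +1.
v=13: a=13^3·(≡6), b=13^4·(≡11) mod 13; (6|13)=-1, (11|13)=-1; (−1)^{3·4·6}·(-1)^4·(-1)^3 = -1.
v=3: a=3^5·(≡2), b=3^6·(≡2) mod 3; (2|3)=-1, (2|3)=-1; (−1)^{5·6·1}·(-1)^6·(-1)^5 = -1.
v=∞: -15015 < 0 and -7 < 0  ⇒  (a,b)_∞ = -1.
v=2: v_2(a)=4, v_2(b)=4; units ≡ 1, 1 (mod 8); ε·ε+αω+βω = 0·0+4·0+4·0 ≡ 0  ⇒  (a,b)_2 = +1.
v=23: a=23^-6·(≡18), b=23^-4·(≡13) mod 23; (18|23)=+1, (13|23)=+1; (−1)^{-6·-4·11}·(+1)^-4·(+1)^-6 = +1.
v=5: a=5^9·(≡2), b=5^2·(≡2) mod 5; (2|5)=-1, (2|5)=-1; (−1)^{9·2·2}·(-1)^2·(-1)^9 = -1.
(-15015, -7 / ℚ) ramifies at {3, 5, 13, ∞}: a division algebra.

[3, 5, 13, inf]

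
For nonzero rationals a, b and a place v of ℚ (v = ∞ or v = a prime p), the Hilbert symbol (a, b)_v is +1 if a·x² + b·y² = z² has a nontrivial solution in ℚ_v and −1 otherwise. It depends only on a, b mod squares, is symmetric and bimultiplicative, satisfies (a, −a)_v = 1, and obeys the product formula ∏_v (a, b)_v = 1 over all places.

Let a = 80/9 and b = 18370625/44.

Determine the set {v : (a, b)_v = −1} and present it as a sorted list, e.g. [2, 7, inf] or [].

[5, 7, 13, 17]

(a, b) ≡ (5, 323323) mod (ℚ^×)²; places V = {2, 3, 5, 7, 11, 13, 17, 19, ∞}.
(a,b)_3: α=-2, u≡2; β=0, v≡1 (mod 3); (2|3)=-1, (1|3)=+1; sign (−1)^0·-1^0·+1^-2 = +1.
(a,b)_17: α=0, u≡7; β=1, v≡2 (mod 17); (7|17)=-1, (2|17)=+1; sign (−1)^0·-1^1·+1^0 = -1.
(a,b)_19: α=0, u≡11; β=1, v≡10 (mod 19); (11|19)=+1, (10|19)=-1; sign (−1)^0·+1^1·-1^0 = +1.
(a,b)_13: α=0, u≡6; β=1, v≡5 (mod 13); (6|13)=-1, (5|13)=-1; sign (−1)^0·-1^1·-1^0 = -1.
(a,b)_5: α=1, u≡4; β=4, v≡2 (mod 5); (4|5)=+1, (2|5)=-1; sign (−1)^0·+1^4·-1^1 = -1.
(a,b)_∞: sgn(5)=+, sgn(323323)=+, so +1.
(a,b)_11: α=0, u≡4; β=-1, v≡5 (mod 11); (4|11)=+1, (5|11)=+1; sign (−1)^0·+1^-1·+1^0 = +1.
(a,b)_2: α=4, β=-2; u≡5, v≡3 (mod 8); ε(u)ε(v)=0·1, αω(v)=4·1, βω(u)=-2·1; sum ≡ 0  ⇒  +1.
(a,b)_7: α=0, u≡5; β=1, v≡6 (mod 7); (5|7)=-1, (6|7)=-1; sign (−1)^0·-1^1·-1^0 = -1.
Ram(5, 323323) = {5, 7, 13, 17}; no ℚ_5-point on the conic.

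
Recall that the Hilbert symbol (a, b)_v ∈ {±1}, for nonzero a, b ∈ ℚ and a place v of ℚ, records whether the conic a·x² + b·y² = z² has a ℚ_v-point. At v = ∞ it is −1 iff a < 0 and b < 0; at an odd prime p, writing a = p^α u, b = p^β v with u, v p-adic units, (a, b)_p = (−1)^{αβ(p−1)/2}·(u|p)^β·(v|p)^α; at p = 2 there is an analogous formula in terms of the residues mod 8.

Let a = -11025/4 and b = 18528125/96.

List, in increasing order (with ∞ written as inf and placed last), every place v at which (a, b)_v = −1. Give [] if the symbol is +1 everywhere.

Mod squares: a ≡ -1, b ≡ 30. Check v ∈ {∞, 2, 3, 5, 7, 11}.
v=∞: -1 < 0 and 30 > 0  ⇒  (a,b)_∞ = +1.
v=11: a=11^0·(≡2), b=11^2·(≡2) mod 11; (2|11)=-1, (2|11)=-1; (−1)^{0·2·5}·(-1)^2·(-1)^0 = +1.
v=5: a=5^2·(≡1), b=5^5·(≡4) mod 5; (1|5)=+1, (4|5)=+1; (−1)^{2·5·2}·(+1)^5·(+1)^2 = +1.
v=7: a=7^2·(≡5), b=7^2·(≡4) mod 7; (5|7)=-1, (4|7)=+1; (−1)^{2·2·3}·(-1)^2·(+1)^2 = +1.
v=3: a=3^2·(≡2), b=3^-1·(≡1) mod 3; (2|3)=-1, (1|3)=+1; (−1)^{2·-1·1}·(-1)^-1·(+1)^2 = -1.
v=2: v_2(a)=-2, v_2(b)=-5; units ≡ 7, 7 (mod 8); ε·ε+αω+βω = 1·1+-2·0+-5·0 ≡ 1  ⇒  (a,b)_2 = -1.
Ram(-1, 30) = {2, 3}; no ℚ_2-point on the conic.

[2, 3]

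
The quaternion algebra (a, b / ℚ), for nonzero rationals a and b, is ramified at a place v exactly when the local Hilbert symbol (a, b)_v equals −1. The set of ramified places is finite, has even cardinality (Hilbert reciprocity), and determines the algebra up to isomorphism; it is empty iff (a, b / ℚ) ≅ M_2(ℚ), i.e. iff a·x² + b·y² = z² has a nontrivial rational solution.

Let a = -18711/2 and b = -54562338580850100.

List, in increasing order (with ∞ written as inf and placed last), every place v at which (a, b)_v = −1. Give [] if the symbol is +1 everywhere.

(a, b) ≡ (-462, -429) mod (ℚ^×)²; places V = {2, 3, 5, 7, 11, 13, 17, ∞}.
(a,b)_11: α=1, u≡2; β=1, v≡5 (mod 11); (2|11)=-1, (5|11)=+1; sign (−1)^1·-1^1·+1^1 = +1.
(a,b)_2: α=-1, β=2; u≡1, v≡3 (mod 8); ε(u)ε(v)=0·1, αω(v)=-1·1, βω(u)=2·0; sum ≡ 1  ⇒  -1.
(a,b)_∞: sgn(-462)=−, sgn(-429)=−, so -1.
(a,b)_13: α=0, u≡11; β=3, v≡8 (mod 13); (11|13)=-1, (8|13)=-1; sign (−1)^0·-1^3·-1^0 = -1.
(a,b)_5: α=0, u≡2; β=2, v≡1 (mod 5); (2|5)=-1, (1|5)=+1; sign (−1)^0·-1^2·+1^0 = +1.
(a,b)_17: α=0, u≡3; β=2, v≡13 (mod 17); (3|17)=-1, (13|17)=+1; sign (−1)^0·-1^2·+1^0 = +1.
(a,b)_3: α=5, u≡2; β=13, v≡1 (mod 3); (2|3)=-1, (1|3)=+1; sign (−1)^1·-1^13·+1^5 = +1.
(a,b)_7: α=1, u≡4; β=2, v≡6 (mod 7); (4|7)=+1, (6|7)=-1; sign (−1)^0·+1^2·-1^1 = -1.
|Ram(-462, -429)| = 4, even; anisotropic at {2, 7, 13, ∞}.

[2, 7, 13, inf]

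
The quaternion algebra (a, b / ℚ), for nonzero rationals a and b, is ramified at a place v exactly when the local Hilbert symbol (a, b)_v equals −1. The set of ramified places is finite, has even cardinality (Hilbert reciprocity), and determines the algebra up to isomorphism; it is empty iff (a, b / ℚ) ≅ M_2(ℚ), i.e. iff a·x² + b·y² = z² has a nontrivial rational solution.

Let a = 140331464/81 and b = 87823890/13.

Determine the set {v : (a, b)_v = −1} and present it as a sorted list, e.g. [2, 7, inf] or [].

Mod squares: a ≡ 121394, b ≡ 126856730. Check v ∈ {∞, 2, 3, 5, 7, 11, 13, 17, 19, 23, 29}.
v=7: a=7^1·(≡6), b=7^1·(≡5) mod 7; (6|7)=-1, (5|7)=-1; (−1)^{1·1·3}·(-1)^1·(-1)^1 = -1.
v=3: a=3^-4·(≡2), b=3^2·(≡2) mod 3; (2|3)=-1, (2|3)=-1; (−1)^{-4·2·1}·(-1)^2·(-1)^-4 = +1.
v=17: a=17^2·(≡3), b=17^0·(≡12) mod 17; (3|17)=-1, (12|17)=-1; (−1)^{2·0·8}·(-1)^0·(-1)^2 = +1.
v=23: a=23^1·(≡17), b=23^1·(≡3) mod 23; (17|23)=-1, (3|23)=+1; (−1)^{1·1·11}·(-1)^1·(+1)^1 = +1.
v=29: a=29^1·(≡26), b=29^1·(≡11) mod 29; (26|29)=-1, (11|29)=-1; (−1)^{1·1·14}·(-1)^1·(-1)^1 = +1.
v=19: a=19^0·(≡2), b=19^1·(≡8) mod 19; (2|19)=-1, (8|19)=-1; (−1)^{0·1·9}·(-1)^1·(-1)^0 = -1.
v=2: v_2(a)=3, v_2(b)=1; units ≡ 1, 5 (mod 8); ε·ε+αω+βω = 0·0+3·1+1·0 ≡ 1  ⇒  (a,b)_2 = -1.
v=13: a=13^1·(≡3), b=13^-1·(≡11) mod 13; (3|13)=+1, (11|13)=-1; (−1)^{1·-1·6}·(+1)^-1·(-1)^1 = -1.
v=11: a=11^0·(≡5), b=11^1·(≡7) mod 11; (5|11)=+1, (7|11)=-1; (−1)^{0·1·5}·(+1)^1·(-1)^0 = +1.
v=5: a=5^0·(≡4), b=5^1·(≡1) mod 5; (4|5)=+1, (1|5)=+1; (−1)^{0·1·2}·(+1)^1·(+1)^0 = +1.
v=∞: 121394 > 0 and 126856730 > 0  ⇒  (a,b)_∞ = +1.
|Ram(121394, 126856730)| = 4, even; anisotropic at {2, 7, 13, 19}.

[2, 7, 13, 19]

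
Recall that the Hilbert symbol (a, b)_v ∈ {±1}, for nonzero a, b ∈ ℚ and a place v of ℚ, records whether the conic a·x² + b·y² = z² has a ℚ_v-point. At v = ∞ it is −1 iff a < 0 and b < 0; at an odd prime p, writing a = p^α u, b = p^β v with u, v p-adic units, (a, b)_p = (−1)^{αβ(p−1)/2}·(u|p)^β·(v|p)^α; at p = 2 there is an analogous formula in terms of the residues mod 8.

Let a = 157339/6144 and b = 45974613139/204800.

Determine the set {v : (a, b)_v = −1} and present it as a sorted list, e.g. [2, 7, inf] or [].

(a, b) ≡ (114, 182) mod (ℚ^×)²; places V = {2, 3, 5, 7, 13, 19, ∞}.
(a,b)_19: α=1, u≡5; β=2, v≡5 (mod 19); (5|19)=+1, (5|19)=+1; sign (−1)^0·+1^2·+1^1 = +1.
(a,b)_5: α=0, u≡1; β=-2, v≡2 (mod 5); (1|5)=+1, (2|5)=-1; sign (−1)^0·+1^-2·-1^0 = +1.
(a,b)_7: α=2, u≡1; β=3, v≡3 (mod 7); (1|7)=+1, (3|7)=-1; sign (−1)^0·+1^3·-1^2 = +1.
(a,b)_13: α=2, u≡1; β=5, v≡1 (mod 13); (1|13)=+1, (1|13)=+1; sign (−1)^0·+1^5·+1^2 = +1.
(a,b)_3: α=-1, u≡2; β=0, v≡2 (mod 3); (2|3)=-1, (2|3)=-1; sign (−1)^0·-1^0·-1^-1 = -1.
(a,b)_∞: sgn(114)=+, sgn(182)=+, so +1.
(a,b)_2: α=-11, β=-13; u≡1, v≡3 (mod 8); ε(u)ε(v)=0·1, αω(v)=-11·1, βω(u)=-13·0; sum ≡ 1  ⇒  -1.
(114, 182 / ℚ) ramifies at {2, 3}: a division algebra.

[2, 3]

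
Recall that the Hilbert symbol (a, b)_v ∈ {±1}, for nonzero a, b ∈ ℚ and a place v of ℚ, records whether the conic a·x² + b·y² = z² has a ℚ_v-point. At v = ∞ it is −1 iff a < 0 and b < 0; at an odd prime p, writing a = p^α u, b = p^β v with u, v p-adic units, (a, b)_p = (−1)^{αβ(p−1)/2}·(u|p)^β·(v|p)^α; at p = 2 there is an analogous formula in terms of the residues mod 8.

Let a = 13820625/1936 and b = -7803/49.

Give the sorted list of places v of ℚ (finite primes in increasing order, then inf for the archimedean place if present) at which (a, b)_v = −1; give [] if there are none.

[]

Mod squares: a ≡ 273, b ≡ -3. Check v ∈ {∞, 2, 3, 5, 7, 11, 13, 17}.
v=11: a=11^-2·(≡1), b=11^0·(≡8) mod 11; (1|11)=+1, (8|11)=-1; (−1)^{-2·0·5}·(+1)^0·(-1)^-2 = +1.
v=13: a=13^1·(≡2), b=13^0·(≡1) mod 13; (2|13)=-1, (1|13)=+1; (−1)^{1·0·6}·(-1)^0·(+1)^1 = +1.
v=5: a=5^4·(≡3), b=5^0·(≡3) mod 5; (3|5)=-1, (3|5)=-1; (−1)^{4·0·2}·(-1)^0·(-1)^4 = +1.
v=∞: 273 > 0 and -3 < 0  ⇒  (a,b)_∞ = +1.
v=2: v_2(a)=-4, v_2(b)=0; units ≡ 1, 5 (mod 8); ε·ε+αω+βω = 0·0+-4·1+0·0 ≡ 0  ⇒  (a,b)_2 = +1.
v=3: a=3^5·(≡1), b=3^3·(≡2) mod 3; (1|3)=+1, (2|3)=-1; (−1)^{5·3·1}·(+1)^3·(-1)^5 = +1.
v=17: a=17^0·(≡9), b=17^2·(≡5) mod 17; (9|17)=+1, (5|17)=-1; (−1)^{0·2·8}·(+1)^2·(-1)^0 = +1.
v=7: a=7^1·(≡1), b=7^-2·(≡2) mod 7; (1|7)=+1, (2|7)=+1; (−1)^{1·-2·3}·(+1)^-2·(+1)^1 = +1.
Ram(a, b) = ∅: the form 273·x² + -3·y² − z² is isotropic over every ℚ_v, so by Hasse–Minkowski it is isotropic over ℚ.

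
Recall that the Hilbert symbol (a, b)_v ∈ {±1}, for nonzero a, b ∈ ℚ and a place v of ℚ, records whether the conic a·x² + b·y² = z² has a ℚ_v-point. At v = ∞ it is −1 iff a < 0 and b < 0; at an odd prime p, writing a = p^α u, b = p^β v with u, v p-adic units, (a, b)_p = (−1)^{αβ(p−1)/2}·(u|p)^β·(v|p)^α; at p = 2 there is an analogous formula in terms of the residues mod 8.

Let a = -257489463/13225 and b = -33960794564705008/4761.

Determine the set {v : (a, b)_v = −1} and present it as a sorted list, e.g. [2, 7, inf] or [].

[3, 7, 19, inf]

(a, b) ≡ (-18183, -7) mod (ℚ^×)²; places V = {2, 3, 5, 7, 11, 13, 17, 19, 23, 29, ∞}.
(a,b)_23: α=-2, u≡11; β=-2, v≡8 (mod 23); (11|23)=-1, (8|23)=+1; sign (−1)^0·-1^-2·+1^-2 = +1.
(a,b)_∞: sgn(-18183)=−, sgn(-7)=−, so -1.
(a,b)_2: α=0, β=4; u≡1, v≡1 (mod 8); ε(u)ε(v)=0·0, αω(v)=0·0, βω(u)=4·0; sum ≡ 0  ⇒  +1.
(a,b)_5: α=-2, u≡3; β=0, v≡2 (mod 5); (3|5)=-1, (2|5)=-1; sign (−1)^0·-1^0·-1^-2 = +1.
(a,b)_19: α=1, u≡15; β=2, v≡12 (mod 19); (15|19)=-1, (12|19)=-1; sign (−1)^0·-1^2·-1^1 = -1.
(a,b)_17: α=2, u≡14; β=2, v≡6 (mod 17); (14|17)=-1, (6|17)=-1; sign (−1)^0·-1^2·-1^2 = +1.
(a,b)_29: α=1, u≡12; β=2, v≡5 (mod 29); (12|29)=-1, (5|29)=+1; sign (−1)^0·-1^2·+1^1 = +1.
(a,b)_11: α=1, u≡7; β=2, v≡4 (mod 11); (7|11)=-1, (4|11)=+1; sign (−1)^0·-1^2·+1^1 = +1.
(a,b)_13: α=0, u≡4; β=4, v≡6 (mod 13); (4|13)=+1, (6|13)=-1; sign (−1)^0·+1^4·-1^0 = +1.
(a,b)_3: α=1, u≡2; β=-2, v≡2 (mod 3); (2|3)=-1, (2|3)=-1; sign (−1)^0·-1^-2·-1^1 = -1.
(a,b)_7: α=2, u≡3; β=1, v≡3 (mod 7); (3|7)=-1, (3|7)=-1; sign (−1)^0·-1^1·-1^2 = -1.
(-18183, -7 / ℚ) ramifies at {3, 7, 19, ∞}: a division algebra.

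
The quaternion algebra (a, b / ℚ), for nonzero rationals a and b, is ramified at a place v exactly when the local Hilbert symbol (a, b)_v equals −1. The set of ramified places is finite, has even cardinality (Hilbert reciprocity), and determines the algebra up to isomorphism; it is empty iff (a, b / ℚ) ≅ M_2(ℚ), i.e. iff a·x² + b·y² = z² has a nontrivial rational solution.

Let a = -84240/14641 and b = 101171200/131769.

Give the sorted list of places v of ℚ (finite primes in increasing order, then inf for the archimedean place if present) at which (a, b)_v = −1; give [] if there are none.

[2, 5]

Mod squares: a ≡ -65, b ≡ 247. Check v ∈ {∞, 2, 3, 5, 11, 13, 19}.
v=5: a=5^1·(≡2), b=5^2·(≡2) mod 5; (2|5)=-1, (2|5)=-1; (−1)^{1·2·2}·(-1)^2·(-1)^1 = -1.
v=2: v_2(a)=4, v_2(b)=14; units ≡ 7, 7 (mod 8); ε·ε+αω+βω = 1·1+4·0+14·0 ≡ 1  ⇒  (a,b)_2 = -1.
v=3: a=3^4·(≡1), b=3^-2·(≡1) mod 3; (1|3)=+1, (1|3)=+1; (−1)^{4·-2·1}·(+1)^-2·(+1)^4 = +1.
v=∞: -65 < 0 and 247 > 0  ⇒  (a,b)_∞ = +1.
v=13: a=13^1·(≡11), b=13^1·(≡2) mod 13; (11|13)=-1, (2|13)=-1; (−1)^{1·1·6}·(-1)^1·(-1)^1 = +1.
v=11: a=11^-4·(≡9), b=11^-4·(≡1) mod 11; (9|11)=+1, (1|11)=+1; (−1)^{-4·-4·5}·(+1)^-4·(+1)^-4 = +1.
v=19: a=19^0·(≡4), b=19^1·(≡3) mod 19; (4|19)=+1, (3|19)=-1; (−1)^{0·1·9}·(+1)^1·(-1)^0 = +1.
|Ram(-65, 247)| = 2, even; anisotropic at {2, 5}.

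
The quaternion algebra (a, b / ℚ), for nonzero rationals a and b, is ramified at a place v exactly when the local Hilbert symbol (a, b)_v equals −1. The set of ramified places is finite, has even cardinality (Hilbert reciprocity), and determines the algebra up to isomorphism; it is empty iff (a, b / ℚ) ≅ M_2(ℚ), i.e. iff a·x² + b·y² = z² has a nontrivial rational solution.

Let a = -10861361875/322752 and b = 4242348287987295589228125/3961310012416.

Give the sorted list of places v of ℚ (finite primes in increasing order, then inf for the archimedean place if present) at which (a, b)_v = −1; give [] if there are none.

(a, b) ≡ (-273, 1365) mod (ℚ^×)²; places V = {2, 3, 5, 7, 11, 13, 17, 19, 23, 37, 41, ∞}.
(a,b)_2: α=-6, β=-10; u≡7, v≡5 (mod 8); ε(u)ε(v)=1·0, αω(v)=-6·1, βω(u)=-10·0; sum ≡ 0  ⇒  +1.
(a,b)_41: α=-2, u≡26; β=-4, v≡6 (mod 41); (26|41)=-1, (6|41)=-1; sign (−1)^0·-1^-4·-1^-2 = +1.
(a,b)_∞: sgn(-273)=−, sgn(1365)=+, so +1.
(a,b)_3: α=-1, u≡2; β=3, v≡2 (mod 3); (2|3)=-1, (2|3)=-1; sign (−1)^1·-1^3·-1^-1 = -1.
(a,b)_5: α=4, u≡3; β=5, v≡3 (mod 5); (3|5)=-1, (3|5)=-1; sign (−1)^0·-1^5·-1^4 = -1.
(a,b)_17: α=0, u≡8; β=2, v≡3 (mod 17); (8|17)=+1, (3|17)=-1; sign (−1)^0·+1^2·-1^0 = +1.
(a,b)_7: α=1, u≡6; β=3, v≡5 (mod 7); (6|7)=-1, (5|7)=-1; sign (−1)^1·-1^3·-1^1 = -1.
(a,b)_11: α=0, u≡10; β=6, v≡4 (mod 11); (10|11)=-1, (4|11)=+1; sign (−1)^0·-1^6·+1^0 = +1.
(a,b)_37: α=0, u≡2; β=-2, v≡3 (mod 37); (2|37)=-1, (3|37)=+1; sign (−1)^0·-1^-2·+1^0 = +1.
(a,b)_13: α=1, u≡7; β=3, v≡9 (mod 13); (7|13)=-1, (9|13)=+1; sign (−1)^0·-1^3·+1^1 = -1.
(a,b)_23: α=2, u≡4; β=0, v≡3 (mod 23); (4|23)=+1, (3|23)=+1; sign (−1)^0·+1^0·+1^2 = +1.
(a,b)_19: α=2, u≡14; β=4, v≡4 (mod 19); (14|19)=-1, (4|19)=+1; sign (−1)^0·-1^4·+1^2 = +1.
Ram(-273, 1365) = {3, 5, 7, 13}; no ℚ_3-point on the conic.

[3, 5, 7, 13]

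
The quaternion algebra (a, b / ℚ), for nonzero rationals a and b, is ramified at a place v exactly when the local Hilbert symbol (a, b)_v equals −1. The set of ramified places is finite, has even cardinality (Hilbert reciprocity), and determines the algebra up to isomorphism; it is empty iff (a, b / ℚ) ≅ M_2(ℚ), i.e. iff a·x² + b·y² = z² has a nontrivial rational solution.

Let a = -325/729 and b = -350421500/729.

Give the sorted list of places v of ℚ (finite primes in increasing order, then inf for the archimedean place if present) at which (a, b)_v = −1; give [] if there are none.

(a, b) ≡ (-13, -20735) mod (ℚ^×)²; places V = {2, 3, 5, 11, 13, 29, ∞}.
(a,b)_2: α=0, β=2; u≡3, v≡1 (mod 8); ε(u)ε(v)=1·0, αω(v)=0·0, βω(u)=2·1; sum ≡ 0  ⇒  +1.
(a,b)_3: α=-6, u≡2; β=-6, v≡1 (mod 3); (2|3)=-1, (1|3)=+1; sign (−1)^0·-1^-6·+1^-6 = +1.
(a,b)_29: α=0, u≡13; β=1, v≡26 (mod 29); (13|29)=+1, (26|29)=-1; sign (−1)^0·+1^1·-1^0 = +1.
(a,b)_∞: sgn(-13)=−, sgn(-20735)=−, so -1.
(a,b)_5: α=2, u≡3; β=3, v≡2 (mod 5); (3|5)=-1, (2|5)=-1; sign (−1)^0·-1^3·-1^2 = -1.
(a,b)_13: α=1, u≡1; β=3, v≡10 (mod 13); (1|13)=+1, (10|13)=+1; sign (−1)^0·+1^3·+1^1 = +1.
(a,b)_11: α=0, u≡9; β=1, v≡2 (mod 11); (9|11)=+1, (2|11)=-1; sign (−1)^0·+1^1·-1^0 = +1.
|Ram(-13, -20735)| = 2, even; anisotropic at {5, ∞}.

[5, inf]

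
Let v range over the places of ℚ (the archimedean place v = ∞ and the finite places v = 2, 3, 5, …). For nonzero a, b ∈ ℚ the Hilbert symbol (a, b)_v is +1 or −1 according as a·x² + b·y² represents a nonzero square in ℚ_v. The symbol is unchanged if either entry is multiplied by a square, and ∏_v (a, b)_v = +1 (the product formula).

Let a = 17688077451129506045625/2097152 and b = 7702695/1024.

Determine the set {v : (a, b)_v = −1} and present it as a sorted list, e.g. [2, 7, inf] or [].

(a, b) ≡ (546, 95095) mod (ℚ^×)²; places V = {2, 3, 5, 7, 11, 13, 19, ∞}.
(a,b)_13: α=3, u≡1; β=1, v≡4 (mod 13); (1|13)=+1, (4|13)=+1; sign (−1)^0·+1^1·+1^3 = +1.
(a,b)_∞: sgn(546)=+, sgn(95095)=+, so +1.
(a,b)_3: α=9, u≡2; β=4, v≡1 (mod 3); (2|3)=-1, (1|3)=+1; sign (−1)^0·-1^4·+1^9 = +1.
(a,b)_5: α=4, u≡4; β=1, v≡1 (mod 5); (4|5)=+1, (1|5)=+1; sign (−1)^0·+1^1·+1^4 = +1.
(a,b)_19: α=4, u≡14; β=1, v≡18 (mod 19); (14|19)=-1, (18|19)=-1; sign (−1)^0·-1^1·-1^4 = -1.
(a,b)_11: α=4, u≡8; β=1, v≡7 (mod 11); (8|11)=-1, (7|11)=-1; sign (−1)^0·-1^1·-1^4 = -1.
(a,b)_7: α=3, u≡2; β=1, v≡3 (mod 7); (2|7)=+1, (3|7)=-1; sign (−1)^1·+1^1·-1^3 = +1.
(a,b)_2: α=-21, β=-10; u≡1, v≡7 (mod 8); ε(u)ε(v)=0·1, αω(v)=-21·0, βω(u)=-10·0; sum ≡ 0  ⇒  +1.
|Ram(546, 95095)| = 2, even; anisotropic at {11, 19}.

[11, 19]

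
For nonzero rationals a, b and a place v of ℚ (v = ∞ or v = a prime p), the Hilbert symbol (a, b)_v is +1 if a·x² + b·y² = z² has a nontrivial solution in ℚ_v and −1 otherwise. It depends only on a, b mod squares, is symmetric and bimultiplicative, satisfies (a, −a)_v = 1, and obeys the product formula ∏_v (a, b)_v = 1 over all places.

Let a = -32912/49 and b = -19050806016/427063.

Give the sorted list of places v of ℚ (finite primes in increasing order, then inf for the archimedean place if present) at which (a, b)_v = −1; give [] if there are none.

[2, inf]

(a, b) ≡ (-17, -77) mod (ℚ^×)²; places V = {2, 3, 7, 11, 13, 17, 19, ∞}.
(a,b)_7: α=-2, u≡2; β=-1, v≡6 (mod 7); (2|7)=+1, (6|7)=-1; sign (−1)^0·+1^-1·-1^-2 = +1.
(a,b)_3: α=0, u≡1; β=4, v≡1 (mod 3); (1|3)=+1, (1|3)=+1; sign (−1)^0·+1^4·+1^0 = +1.
(a,b)_∞: sgn(-17)=−, sgn(-77)=−, so -1.
(a,b)_11: α=2, u≡5; β=1, v≡9 (mod 11); (5|11)=+1, (9|11)=+1; sign (−1)^0·+1^1·+1^2 = +1.
(a,b)_13: α=0, u≡3; β=-2, v≡1 (mod 13); (3|13)=+1, (1|13)=+1; sign (−1)^0·+1^-2·+1^0 = +1.
(a,b)_17: α=1, u≡16; β=4, v≡13 (mod 17); (16|17)=+1, (13|17)=+1; sign (−1)^0·+1^4·+1^1 = +1.
(a,b)_2: α=4, β=8; u≡7, v≡3 (mod 8); ε(u)ε(v)=1·1, αω(v)=4·1, βω(u)=8·0; sum ≡ 1  ⇒  -1.
(a,b)_19: α=0, u≡10; β=-2, v≡12 (mod 19); (10|19)=-1, (12|19)=-1; sign (−1)^0·-1^-2·-1^0 = +1.
(-17, -77 / ℚ) ramifies at {2, ∞}: a division algebra.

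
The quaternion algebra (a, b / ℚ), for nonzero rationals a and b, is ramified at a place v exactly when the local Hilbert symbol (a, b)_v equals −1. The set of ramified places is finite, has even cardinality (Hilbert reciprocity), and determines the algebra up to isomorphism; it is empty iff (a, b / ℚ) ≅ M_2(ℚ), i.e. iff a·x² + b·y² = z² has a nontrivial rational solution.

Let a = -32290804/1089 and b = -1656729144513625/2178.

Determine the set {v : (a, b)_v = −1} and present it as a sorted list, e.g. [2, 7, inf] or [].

(a, b) ≡ (-164749, -290) mod (ℚ^×)²; places V = {2, 3, 5, 7, 11, 13, 17, 19, 23, 29, ∞}.
(a,b)_7: α=2, u≡3; β=2, v≡4 (mod 7); (3|7)=-1, (4|7)=+1; sign (−1)^0·-1^2·+1^2 = +1.
(a,b)_19: α=1, u≡12; β=2, v≡12 (mod 19); (12|19)=-1, (12|19)=-1; sign (−1)^0·-1^2·-1^1 = -1.
(a,b)_5: α=0, u≡4; β=3, v≡2 (mod 5); (4|5)=+1, (2|5)=-1; sign (−1)^0·+1^3·-1^0 = +1.
(a,b)_3: α=-2, u≡2; β=-2, v≡1 (mod 3); (2|3)=-1, (1|3)=+1; sign (−1)^0·-1^-2·+1^-2 = +1.
(a,b)_17: α=0, u≡16; β=2, v≡2 (mod 17); (16|17)=+1, (2|17)=+1; sign (−1)^0·+1^2·+1^0 = +1.
(a,b)_∞: sgn(-164749)=−, sgn(-290)=−, so -1.
(a,b)_23: α=1, u≡8; β=2, v≡2 (mod 23); (8|23)=+1, (2|23)=+1; sign (−1)^0·+1^2·+1^1 = +1.
(a,b)_2: α=2, β=-1; u≡3, v≡7 (mod 8); ε(u)ε(v)=1·1, αω(v)=2·0, βω(u)=-1·1; sum ≡ 0  ⇒  +1.
(a,b)_13: α=1, u≡8; β=2, v≡10 (mod 13); (8|13)=-1, (10|13)=+1; sign (−1)^0·-1^2·+1^1 = +1.
(a,b)_11: α=-2, u≡9; β=-2, v≡7 (mod 11); (9|11)=+1, (7|11)=-1; sign (−1)^0·+1^-2·-1^-2 = +1.
(a,b)_29: α=1, u≡15; β=1, v≡18 (mod 29); (15|29)=-1, (18|29)=-1; sign (−1)^0·-1^1·-1^1 = +1.
|Ram(-164749, -290)| = 2, even; anisotropic at {19, ∞}.

[19, inf]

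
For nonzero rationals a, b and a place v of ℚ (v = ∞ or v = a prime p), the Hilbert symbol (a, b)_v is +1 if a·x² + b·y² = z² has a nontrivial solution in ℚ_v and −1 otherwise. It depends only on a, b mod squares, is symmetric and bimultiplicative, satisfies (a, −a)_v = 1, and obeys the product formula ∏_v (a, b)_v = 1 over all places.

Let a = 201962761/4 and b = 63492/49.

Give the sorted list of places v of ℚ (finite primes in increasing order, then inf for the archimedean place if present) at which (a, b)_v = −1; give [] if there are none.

Mod squares: a ≡ 4121689, b ≡ 15873. Check v ∈ {∞, 2, 3, 7, 11, 13, 19, 37, 41}.
v=3: a=3^0·(≡1), b=3^1·(≡2) mod 3; (1|3)=+1, (2|3)=-1; (−1)^{0·1·1}·(+1)^1·(-1)^0 = +1.
v=2: v_2(a)=-2, v_2(b)=2; units ≡ 1, 1 (mod 8); ε·ε+αω+βω = 0·0+-2·0+2·0 ≡ 0  ⇒  (a,b)_2 = +1.
v=11: a=11^1·(≡2), b=11^1·(≡6) mod 11; (2|11)=-1, (6|11)=-1; (−1)^{1·1·5}·(-1)^1·(-1)^1 = -1.
v=41: a=41^1·(≡35), b=41^0·(≡3) mod 41; (35|41)=-1, (3|41)=-1; (−1)^{1·0·20}·(-1)^0·(-1)^1 = -1.
v=7: a=7^2·(≡3), b=7^-2·(≡2) mod 7; (3|7)=-1, (2|7)=+1; (−1)^{2·-2·3}·(-1)^-2·(+1)^2 = +1.
v=19: a=19^1·(≡3), b=19^0·(≡15) mod 19; (3|19)=-1, (15|19)=-1; (−1)^{1·0·9}·(-1)^0·(-1)^1 = -1.
v=37: a=37^1·(≡7), b=37^1·(≡32) mod 37; (7|37)=+1, (32|37)=-1; (−1)^{1·1·18}·(+1)^1·(-1)^1 = -1.
v=∞: 4121689 > 0 and 15873 > 0  ⇒  (a,b)_∞ = +1.
v=13: a=13^1·(≡3), b=13^1·(≡10) mod 13; (3|13)=+1, (10|13)=+1; (−1)^{1·1·6}·(+1)^1·(+1)^1 = +1.
Ram(4121689, 15873) = {11, 19, 37, 41}; no ℚ_11-point on the conic.

[11, 19, 37, 41]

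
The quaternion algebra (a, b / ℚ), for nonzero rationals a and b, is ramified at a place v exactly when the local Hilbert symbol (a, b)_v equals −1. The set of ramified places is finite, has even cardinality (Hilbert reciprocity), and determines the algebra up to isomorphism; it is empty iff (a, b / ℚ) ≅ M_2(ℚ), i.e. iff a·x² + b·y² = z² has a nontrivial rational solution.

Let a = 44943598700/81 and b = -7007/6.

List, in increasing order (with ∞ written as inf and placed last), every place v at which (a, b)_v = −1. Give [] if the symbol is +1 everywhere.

[3, 7, 11, 13]

Mod squares: a ≡ 1547, b ≡ -858. Check v ∈ {∞, 2, 3, 5, 7, 11, 13, 17}.
v=5: a=5^2·(≡3), b=5^0·(≡3) mod 5; (3|5)=-1, (3|5)=-1; (−1)^{2·0·2}·(-1)^0·(-1)^2 = +1.
v=17: a=17^1·(≡7), b=17^0·(≡8) mod 17; (7|17)=-1, (8|17)=+1; (−1)^{1·0·8}·(-1)^0·(+1)^1 = +1.
v=∞: 1547 > 0 and -858 < 0  ⇒  (a,b)_∞ = +1.
v=2: v_2(a)=2, v_2(b)=-1; units ≡ 3, 3 (mod 8); ε·ε+αω+βω = 1·1+2·1+-1·1 ≡ 0  ⇒  (a,b)_2 = +1.
v=13: a=13^1·(≡8), b=13^1·(≡12) mod 13; (8|13)=-1, (12|13)=+1; (−1)^{1·1·6}·(-1)^1·(+1)^1 = -1.
v=7: a=7^5·(≡4), b=7^2·(≡3) mod 7; (4|7)=+1, (3|7)=-1; (−1)^{5·2·3}·(+1)^2·(-1)^5 = -1.
v=3: a=3^-4·(≡2), b=3^-1·(≡2) mod 3; (2|3)=-1, (2|3)=-1; (−1)^{-4·-1·1}·(-1)^-1·(-1)^-4 = -1.
v=11: a=11^2·(≡8), b=11^1·(≡2) mod 11; (8|11)=-1, (2|11)=-1; (−1)^{2·1·5}·(-1)^1·(-1)^2 = -1.
|Ram(1547, -858)| = 4, even; anisotropic at {3, 7, 11, 13}.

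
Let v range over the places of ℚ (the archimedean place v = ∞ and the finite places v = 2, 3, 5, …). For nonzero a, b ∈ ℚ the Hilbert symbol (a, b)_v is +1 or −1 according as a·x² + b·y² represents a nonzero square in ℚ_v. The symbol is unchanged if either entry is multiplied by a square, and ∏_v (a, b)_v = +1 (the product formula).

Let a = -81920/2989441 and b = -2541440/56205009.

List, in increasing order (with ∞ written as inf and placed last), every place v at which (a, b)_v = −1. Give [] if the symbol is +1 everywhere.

[2, 5, 11, inf]

(a, b) ≡ (-5, -110) mod (ℚ^×)²; places V = {2, 3, 5, 7, 11, 13, 17, 19, ∞}.
(a,b)_2: α=14, β=7; u≡3, v≡1 (mod 8); ε(u)ε(v)=1·0, αω(v)=14·0, βω(u)=7·1; sum ≡ 1  ⇒  -1.
(a,b)_7: α=-2, u≡2; β=-4, v≡1 (mod 7); (2|7)=+1, (1|7)=+1; sign (−1)^0·+1^-4·+1^-2 = +1.
(a,b)_5: α=1, u≡1; β=1, v≡3 (mod 5); (1|5)=+1, (3|5)=-1; sign (−1)^0·+1^1·-1^1 = -1.
(a,b)_3: α=0, u≡1; β=-4, v≡1 (mod 3); (1|3)=+1, (1|3)=+1; sign (−1)^0·+1^-4·+1^0 = +1.
(a,b)_∞: sgn(-5)=−, sgn(-110)=−, so -1.
(a,b)_17: α=0, u≡11; β=-2, v≡9 (mod 17); (11|17)=-1, (9|17)=+1; sign (−1)^0·-1^-2·+1^0 = +1.
(a,b)_13: α=-2, u≡5; β=0, v≡7 (mod 13); (5|13)=-1, (7|13)=-1; sign (−1)^0·-1^0·-1^-2 = +1.
(a,b)_11: α=0, u≡2; β=1, v≡5 (mod 11); (2|11)=-1, (5|11)=+1; sign (−1)^0·-1^1·+1^0 = -1.
(a,b)_19: α=-2, u≡10; β=2, v≡4 (mod 19); (10|19)=-1, (4|19)=+1; sign (−1)^0·-1^2·+1^-2 = +1.
|Ram(-5, -110)| = 4, even; anisotropic at {2, 5, 11, ∞}.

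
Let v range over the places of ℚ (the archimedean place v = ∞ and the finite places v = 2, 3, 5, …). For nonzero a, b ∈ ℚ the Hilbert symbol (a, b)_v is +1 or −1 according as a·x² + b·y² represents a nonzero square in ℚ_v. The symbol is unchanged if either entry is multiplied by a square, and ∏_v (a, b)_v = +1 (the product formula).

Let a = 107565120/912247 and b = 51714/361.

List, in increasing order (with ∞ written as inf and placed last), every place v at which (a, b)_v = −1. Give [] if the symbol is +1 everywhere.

Mod squares: a ≡ 7735, b ≡ 34. Check v ∈ {∞, 2, 3, 5, 7, 13, 17, 19}.
v=5: a=5^1·(≡2), b=5^0·(≡4) mod 5; (2|5)=-1, (4|5)=+1; (−1)^{1·0·2}·(-1)^0·(+1)^1 = +1.
v=2: v_2(a)=6, v_2(b)=1; units ≡ 7, 1 (mod 8); ε·ε+αω+βω = 1·0+6·0+1·0 ≡ 0  ⇒  (a,b)_2 = +1.
v=7: a=7^-1·(≡6), b=7^0·(≡3) mod 7; (6|7)=-1, (3|7)=-1; (−1)^{-1·0·3}·(-1)^0·(-1)^-1 = -1.
v=∞: 7735 > 0 and 34 > 0  ⇒  (a,b)_∞ = +1.
v=19: a=19^-4·(≡3), b=19^-2·(≡15) mod 19; (3|19)=-1, (15|19)=-1; (−1)^{-4·-2·9}·(-1)^-2·(-1)^-4 = +1.
v=13: a=13^3·(≡12), b=13^2·(≡2) mod 13; (12|13)=+1, (2|13)=-1; (−1)^{3·2·6}·(+1)^2·(-1)^3 = -1.
v=17: a=17^1·(≡13), b=17^1·(≡4) mod 17; (13|17)=+1, (4|17)=+1; (−1)^{1·1·8}·(+1)^1·(+1)^1 = +1.
v=3: a=3^2·(≡1), b=3^2·(≡1) mod 3; (1|3)=+1, (1|3)=+1; (−1)^{2·2·1}·(+1)^2·(+1)^2 = +1.
Ram(7735, 34) = {7, 13}; no ℚ_7-point on the conic.

[7, 13]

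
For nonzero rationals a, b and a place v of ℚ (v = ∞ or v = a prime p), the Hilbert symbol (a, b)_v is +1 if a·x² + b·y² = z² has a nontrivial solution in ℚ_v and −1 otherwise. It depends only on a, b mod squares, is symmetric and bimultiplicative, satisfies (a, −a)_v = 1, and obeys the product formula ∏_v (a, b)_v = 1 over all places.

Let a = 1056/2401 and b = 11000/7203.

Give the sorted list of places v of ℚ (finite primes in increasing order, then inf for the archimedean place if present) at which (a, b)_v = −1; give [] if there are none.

[2, 11]

Mod squares: a ≡ 66, b ≡ 330. Check v ∈ {∞, 2, 3, 5, 7, 11}.
v=2: v_2(a)=5, v_2(b)=3; units ≡ 1, 5 (mod 8); ε·ε+αω+βω = 0·0+5·1+3·0 ≡ 1  ⇒  (a,b)_2 = -1.
v=7: a=7^-4·(≡6), b=7^-4·(≡1) mod 7; (6|7)=-1, (1|7)=+1; (−1)^{-4·-4·3}·(-1)^-4·(+1)^-4 = +1.
v=5: a=5^0·(≡1), b=5^3·(≡1) mod 5; (1|5)=+1, (1|5)=+1; (−1)^{0·3·2}·(+1)^3·(+1)^0 = +1.
v=∞: 66 > 0 and 330 > 0  ⇒  (a,b)_∞ = +1.
v=3: a=3^1·(≡1), b=3^-1·(≡2) mod 3; (1|3)=+1, (2|3)=-1; (−1)^{1·-1·1}·(+1)^-1·(-1)^1 = +1.
v=11: a=11^1·(≡10), b=11^1·(≡6) mod 11; (10|11)=-1, (6|11)=-1; (−1)^{1·1·5}·(-1)^1·(-1)^1 = -1.
(66, 330 / ℚ) ramifies at {2, 11}: a division algebra.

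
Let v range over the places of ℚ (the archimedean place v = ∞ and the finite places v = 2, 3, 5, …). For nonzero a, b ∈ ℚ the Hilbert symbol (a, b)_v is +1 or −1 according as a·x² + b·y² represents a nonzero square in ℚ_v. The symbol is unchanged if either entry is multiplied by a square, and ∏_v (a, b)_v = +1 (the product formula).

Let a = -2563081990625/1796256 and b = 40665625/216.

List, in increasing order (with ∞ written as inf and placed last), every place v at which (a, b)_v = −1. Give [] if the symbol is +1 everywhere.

(a, b) ≡ (-10010, 2310) mod (ℚ^×)²; places V = {2, 3, 5, 7, 11, 13, 47, ∞}.
(a,b)_13: α=5, u≡10; β=2, v≡1 (mod 13); (10|13)=+1, (1|13)=+1; sign (−1)^0·+1^2·+1^5 = +1.
(a,b)_11: α=-1, u≡9; β=1, v≡4 (mod 11); (9|11)=+1, (4|11)=+1; sign (−1)^1·+1^1·+1^-1 = -1.
(a,b)_3: α=-6, u≡1; β=-3, v≡2 (mod 3); (1|3)=+1, (2|3)=-1; sign (−1)^0·+1^-3·-1^-6 = +1.
(a,b)_5: α=5, u≡3; β=5, v≡3 (mod 5); (3|5)=-1, (3|5)=-1; sign (−1)^0·-1^5·-1^5 = +1.
(a,b)_∞: sgn(-10010)=−, sgn(2310)=+, so +1.
(a,b)_47: α=2, u≡2; β=0, v≡32 (mod 47); (2|47)=+1, (32|47)=+1; sign (−1)^0·+1^0·+1^2 = +1.
(a,b)_2: α=-5, β=-3; u≡3, v≡3 (mod 8); ε(u)ε(v)=1·1, αω(v)=-5·1, βω(u)=-3·1; sum ≡ 1  ⇒  -1.
(a,b)_7: α=-1, u≡6; β=1, v≡2 (mod 7); (6|7)=-1, (2|7)=+1; sign (−1)^1·-1^1·+1^-1 = +1.
(-10010, 2310 / ℚ) ramifies at {2, 11}: a division algebra.

[2, 11]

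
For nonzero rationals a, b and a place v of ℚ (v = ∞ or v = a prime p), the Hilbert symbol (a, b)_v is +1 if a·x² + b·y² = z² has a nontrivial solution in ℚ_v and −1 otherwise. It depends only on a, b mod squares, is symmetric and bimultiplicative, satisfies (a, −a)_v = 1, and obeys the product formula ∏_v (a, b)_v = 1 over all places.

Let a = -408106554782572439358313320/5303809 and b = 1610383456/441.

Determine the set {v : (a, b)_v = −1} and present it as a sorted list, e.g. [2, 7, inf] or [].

(a, b) ≡ (-73370, 278806) mod (ℚ^×)²; places V = {2, 3, 5, 7, 11, 13, 19, 23, 29, 47, ∞}.
(a,b)_19: α=8, u≡18; β=3, v≡5 (mod 19); (18|19)=-1, (5|19)=+1; sign (−1)^0·-1^3·+1^8 = -1.
(a,b)_2: α=3, β=5; u≡3, v≡3 (mod 8); ε(u)ε(v)=1·1, αω(v)=3·1, βω(u)=5·1; sum ≡ 1  ⇒  -1.
(a,b)_23: α=3, u≡20; β=1, v≡18 (mod 23); (20|23)=-1, (18|23)=+1; sign (−1)^1·-1^1·+1^3 = +1.
(a,b)_7: α=-4, u≡4; β=-2, v≡5 (mod 7); (4|7)=+1, (5|7)=-1; sign (−1)^0·+1^-2·-1^-4 = +1.
(a,b)_∞: sgn(-73370)=−, sgn(278806)=+, so +1.
(a,b)_5: α=1, u≡4; β=0, v≡1 (mod 5); (4|5)=+1, (1|5)=+1; sign (−1)^0·+1^0·+1^1 = +1.
(a,b)_13: α=2, u≡11; β=0, v≡7 (mod 13); (11|13)=-1, (7|13)=-1; sign (−1)^0·-1^0·-1^2 = +1.
(a,b)_47: α=-2, u≡11; β=0, v≡36 (mod 47); (11|47)=-1, (36|47)=+1; sign (−1)^0·-1^0·+1^-2 = +1.
(a,b)_11: α=3, u≡2; β=1, v≡2 (mod 11); (2|11)=-1, (2|11)=-1; sign (−1)^1·-1^1·-1^3 = -1.
(a,b)_29: α=3, u≡22; β=1, v≡27 (mod 29); (22|29)=+1, (27|29)=-1; sign (−1)^0·+1^1·-1^3 = -1.
(a,b)_3: α=2, u≡1; β=-2, v≡1 (mod 3); (1|3)=+1, (1|3)=+1; sign (−1)^0·+1^-2·+1^2 = +1.
|Ram(-73370, 278806)| = 4, even; anisotropic at {2, 11, 19, 29}.

[2, 11, 19, 29]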